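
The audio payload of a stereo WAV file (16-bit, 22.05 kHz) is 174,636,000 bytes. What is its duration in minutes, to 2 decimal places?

Byte rate = 22,050 × 2 × 2 = 88,200 bytes/s.
Duration = 174,636,000 / 88,200 = 1,980 s.
1,980 s / 60 = 33.00 minutes.

33.00 minutes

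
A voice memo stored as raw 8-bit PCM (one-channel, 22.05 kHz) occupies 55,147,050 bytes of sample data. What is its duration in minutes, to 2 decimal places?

41.68 minutes

Byte rate = 22,050 × 1 × 1 = 22,050 bytes/s.
Duration = 55,147,050 / 22,050 = 2,501 s.
2,501 s / 60 = 41.68 minutes.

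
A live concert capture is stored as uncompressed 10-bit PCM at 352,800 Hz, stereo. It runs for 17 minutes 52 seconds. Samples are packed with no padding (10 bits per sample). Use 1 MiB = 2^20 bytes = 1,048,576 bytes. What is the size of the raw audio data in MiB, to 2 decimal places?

Duration = 17 minutes 52 seconds = 1,072 s.
Bits = 352,800 × 1,072 × 10 × 2 = 7,564,032,000 bits = 945,504,000 bytes.
945,504,000 / 1,048,576 = 901.70 MiB.

901.70 MiB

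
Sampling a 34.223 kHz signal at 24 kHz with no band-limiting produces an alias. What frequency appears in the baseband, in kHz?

10.223 kHz

Nyquist = 24,000/2 = 12,000 Hz; 34,223 Hz exceeds it.
Alias = |34,223 − 1×24,000| = |34,223 − 24,000| = 10,223 Hz = 10.223 kHz.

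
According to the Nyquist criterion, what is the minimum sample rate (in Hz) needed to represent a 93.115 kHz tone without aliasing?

186,230 Hz

Minimum sample rate = 2 × 93,115 Hz = 186,230 Hz.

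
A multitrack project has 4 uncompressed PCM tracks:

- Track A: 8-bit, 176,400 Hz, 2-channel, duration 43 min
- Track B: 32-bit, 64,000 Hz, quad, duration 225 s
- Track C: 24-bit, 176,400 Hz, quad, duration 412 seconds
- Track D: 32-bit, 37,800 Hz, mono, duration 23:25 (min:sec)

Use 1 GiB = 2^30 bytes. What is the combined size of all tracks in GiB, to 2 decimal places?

2.07 GiB

Track A: 43 min = 2,580 s; 176,400 × 2,580 × 1 × 2 = 910,224,000 bytes.
Track B: 64,000 × 225 × 4 × 4 = 230,400,000 bytes.
Track C: 176,400 × 412 × 3 × 4 = 872,121,600 bytes.
Track D: 23:25 (min:sec) = 1,405 s; 37,800 × 1,405 × 4 × 1 = 212,436,000 bytes.
Total = 2,225,181,600 bytes = 2.07 GiB.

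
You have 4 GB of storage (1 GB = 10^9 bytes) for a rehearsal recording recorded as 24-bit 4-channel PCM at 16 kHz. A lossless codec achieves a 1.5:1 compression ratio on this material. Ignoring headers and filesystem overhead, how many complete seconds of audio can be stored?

Uncompressed byte rate = 16,000 × 3 × 4 = 192,000 bytes/s.
After 1.5:1 compression, effective rate ≈ 128000 bytes/s.
Capacity = 4 × 1,000,000,000 = 4,000,000,000 bytes.
4,000,000,000 / effective rate ≈ 31250 s → 31,250 seconds.

31,250 seconds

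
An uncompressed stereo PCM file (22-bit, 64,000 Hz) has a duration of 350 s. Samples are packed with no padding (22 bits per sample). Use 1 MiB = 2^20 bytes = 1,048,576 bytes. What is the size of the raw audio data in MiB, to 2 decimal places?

Bits = 64,000 × 350 × 22 × 2 = 985,600,000 bits = 123,200,000 bytes.
123,200,000 / 1,048,576 = 117.49 MiB.

117.49 MiB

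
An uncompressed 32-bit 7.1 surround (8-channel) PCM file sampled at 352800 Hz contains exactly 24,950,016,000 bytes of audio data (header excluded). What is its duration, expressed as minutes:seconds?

Byte rate = 352,800 × 4 × 8 = 11,289,600 bytes/s.
Duration = 24,950,016,000 / 11,289,600 = 2,210 s.
2,210 s = 36:50.

36:50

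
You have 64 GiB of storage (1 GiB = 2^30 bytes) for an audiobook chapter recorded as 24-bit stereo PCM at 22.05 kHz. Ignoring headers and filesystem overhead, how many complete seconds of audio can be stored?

519,421 seconds

Uncompressed byte rate = 22,050 × 3 × 2 = 132,300 bytes/s.
Capacity = 64 × 1,073,741,824 = 68,719,476,736 bytes.
68,719,476,736 / 132,300 ≈ 519421.59 s → 519,421 seconds.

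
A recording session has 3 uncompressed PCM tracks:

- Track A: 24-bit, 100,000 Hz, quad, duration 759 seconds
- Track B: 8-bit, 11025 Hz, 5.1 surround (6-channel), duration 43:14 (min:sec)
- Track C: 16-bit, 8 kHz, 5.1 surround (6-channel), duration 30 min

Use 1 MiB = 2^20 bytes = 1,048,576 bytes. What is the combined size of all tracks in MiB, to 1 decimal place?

Track A: 100,000 × 759 × 3 × 4 = 910,800,000 bytes.
Track B: 43:14 (min:sec) = 2,594 s; 11,025 × 2,594 × 1 × 6 = 171,593,100 bytes.
Track C: 30 min = 1,800 s; 8,000 × 1,800 × 2 × 6 = 172,800,000 bytes.
Total = 1,255,193,100 bytes = 1197.0 MiB.

1197.0 MiB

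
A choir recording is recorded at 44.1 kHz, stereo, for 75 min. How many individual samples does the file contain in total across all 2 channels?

396,900,000 samples

75 min = 4,500 s.
44,100 × 4,500 s × 2 ch = 396,900,000 samples.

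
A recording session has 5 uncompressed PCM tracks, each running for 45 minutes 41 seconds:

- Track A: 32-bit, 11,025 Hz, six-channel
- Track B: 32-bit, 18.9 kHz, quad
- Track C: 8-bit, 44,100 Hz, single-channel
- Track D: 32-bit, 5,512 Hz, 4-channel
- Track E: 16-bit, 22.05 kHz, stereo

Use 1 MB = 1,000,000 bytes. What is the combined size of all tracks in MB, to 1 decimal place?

45 minutes 41 seconds = 2,741 s.
Track A: 11,025 × 2,741 × 4 × 6 = 725,268,600 bytes.
Track B: 18,900 × 2,741 × 4 × 4 = 828,878,400 bytes.
Track C: 44,100 × 2,741 × 1 × 1 = 120,878,100 bytes.
Track D: 5,512 × 2,741 × 4 × 4 = 241,734,272 bytes.
Track E: 22,050 × 2,741 × 2 × 2 = 241,756,200 bytes.
Total = 2,158,515,572 bytes = 2158.5 MB.

2158.5 MB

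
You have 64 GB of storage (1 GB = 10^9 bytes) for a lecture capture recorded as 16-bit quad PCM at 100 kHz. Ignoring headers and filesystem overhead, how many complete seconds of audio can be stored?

80,000 seconds

Uncompressed byte rate = 100,000 × 2 × 4 = 800,000 bytes/s.
Capacity = 64 × 1,000,000,000 = 64,000,000,000 bytes.
64,000,000,000 / 800,000 ≈ 80000 s → 80,000 seconds.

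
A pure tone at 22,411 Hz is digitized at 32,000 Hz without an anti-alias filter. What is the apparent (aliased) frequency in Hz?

9,589 Hz

Nyquist = 32,000/2 = 16,000 Hz; 22,411 Hz exceeds it.
Alias = |22,411 − 1×32,000| = |22,411 − 32,000| = 9,589 Hz.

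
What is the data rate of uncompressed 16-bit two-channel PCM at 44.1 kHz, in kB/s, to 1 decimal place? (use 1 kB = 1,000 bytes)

176.4 kB/s

Bit rate = 44,100 × 16 × 2 = 1,411,200 bits/s.
1,411,200 / 8 = 176,400 B/s = 176.4 kB/s.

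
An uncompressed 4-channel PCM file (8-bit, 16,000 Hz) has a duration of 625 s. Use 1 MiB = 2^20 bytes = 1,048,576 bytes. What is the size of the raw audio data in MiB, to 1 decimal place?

Bytes = 16,000 samples/s × 625 s × 1 bytes/sample × 4 ch = 40,000,000 bytes.
40,000,000 / 1,048,576 = 38.1 MiB.

38.1 MiB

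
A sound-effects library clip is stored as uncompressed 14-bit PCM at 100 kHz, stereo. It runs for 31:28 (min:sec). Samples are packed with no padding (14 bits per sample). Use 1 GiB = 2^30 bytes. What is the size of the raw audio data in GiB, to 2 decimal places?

0.62 GiB

Duration = 31:28 (min:sec) = 1,888 s.
Bits = 100,000 × 1,888 × 14 × 2 = 5,286,400,000 bits = 660,800,000 bytes.
660,800,000 / 1,073,741,824 = 0.62 GiB.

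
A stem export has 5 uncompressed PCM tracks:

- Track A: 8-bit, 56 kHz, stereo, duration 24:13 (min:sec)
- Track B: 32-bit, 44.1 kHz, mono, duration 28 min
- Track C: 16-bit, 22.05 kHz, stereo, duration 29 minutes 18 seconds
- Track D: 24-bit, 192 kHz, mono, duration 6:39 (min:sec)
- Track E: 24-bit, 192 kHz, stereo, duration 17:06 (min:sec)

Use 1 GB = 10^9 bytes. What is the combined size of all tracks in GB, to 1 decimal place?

2.0 GB

Track A: 24:13 (min:sec) = 1,453 s; 56,000 × 1,453 × 1 × 2 = 162,736,000 bytes.
Track B: 28 min = 1,680 s; 44,100 × 1,680 × 4 × 1 = 296,352,000 bytes.
Track C: 29 minutes 18 seconds = 1,758 s; 22,050 × 1,758 × 2 × 2 = 155,055,600 bytes.
Track D: 6:39 (min:sec) = 399 s; 192,000 × 399 × 3 × 1 = 229,824,000 bytes.
Track E: 17:06 (min:sec) = 1,026 s; 192,000 × 1,026 × 3 × 2 = 1,181,952,000 bytes.
Total = 2,025,919,600 bytes = 2.0 GB.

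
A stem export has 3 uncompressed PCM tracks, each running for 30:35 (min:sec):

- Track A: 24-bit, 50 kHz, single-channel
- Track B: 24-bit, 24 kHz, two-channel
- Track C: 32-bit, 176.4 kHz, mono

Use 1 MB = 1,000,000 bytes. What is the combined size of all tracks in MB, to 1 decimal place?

30:35 (min:sec) = 1,835 s.
Track A: 50,000 × 1,835 × 3 × 1 = 275,250,000 bytes.
Track B: 24,000 × 1,835 × 3 × 2 = 264,240,000 bytes.
Track C: 176,400 × 1,835 × 4 × 1 = 1,294,776,000 bytes.
Total = 1,834,266,000 bytes = 1834.3 MB.

1834.3 MB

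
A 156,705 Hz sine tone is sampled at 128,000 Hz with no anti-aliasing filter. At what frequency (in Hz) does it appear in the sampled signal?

Nyquist = 128,000/2 = 64,000 Hz; 156,705 Hz exceeds it.
Alias = |156,705 − 1×128,000| = |156,705 − 128,000| = 28,705 Hz.

28,705 Hz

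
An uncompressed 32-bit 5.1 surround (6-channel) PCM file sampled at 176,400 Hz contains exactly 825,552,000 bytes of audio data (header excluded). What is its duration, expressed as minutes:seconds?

Byte rate = 176,400 × 4 × 6 = 4,233,600 bytes/s.
Duration = 825,552,000 / 4,233,600 = 195 s.
195 s = 3:15.

3:15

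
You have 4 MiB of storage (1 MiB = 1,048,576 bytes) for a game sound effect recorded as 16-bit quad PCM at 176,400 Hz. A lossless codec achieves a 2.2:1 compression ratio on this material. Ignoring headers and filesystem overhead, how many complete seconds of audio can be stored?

Uncompressed byte rate = 176,400 × 2 × 4 = 1,411,200 bytes/s.
After 2.2:1 compression, effective rate ≈ 641454.55 bytes/s.
Capacity = 4 × 1,048,576 = 4,194,304 bytes.
4,194,304 / effective rate ≈ 6.54 s → 6 seconds.

6 seconds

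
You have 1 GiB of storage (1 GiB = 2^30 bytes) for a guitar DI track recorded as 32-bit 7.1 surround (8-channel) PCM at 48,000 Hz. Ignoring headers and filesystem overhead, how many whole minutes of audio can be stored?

Uncompressed byte rate = 48,000 × 4 × 8 = 1,536,000 bytes/s.
Capacity = 1 × 1,073,741,824 = 1,073,741,824 bytes.
1,073,741,824 / 1,536,000 ≈ 699.05 s → 11 minutes.

11 minutes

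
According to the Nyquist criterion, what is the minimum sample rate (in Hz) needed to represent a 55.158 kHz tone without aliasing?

Minimum sample rate = 2 × 55,158 Hz = 110,316 Hz.

110,316 Hz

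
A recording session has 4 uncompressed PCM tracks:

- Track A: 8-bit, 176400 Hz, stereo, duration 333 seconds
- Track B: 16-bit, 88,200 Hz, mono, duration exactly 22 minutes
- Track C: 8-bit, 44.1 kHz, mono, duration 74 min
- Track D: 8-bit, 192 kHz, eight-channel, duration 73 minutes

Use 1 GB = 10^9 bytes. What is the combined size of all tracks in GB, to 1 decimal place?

Track A: 176,400 × 333 × 1 × 2 = 117,482,400 bytes.
Track B: exactly 22 minutes = 1,320 s; 88,200 × 1,320 × 2 × 1 = 232,848,000 bytes.
Track C: 74 min = 4,440 s; 44,100 × 4,440 × 1 × 1 = 195,804,000 bytes.
Track D: 73 minutes = 4,380 s; 192,000 × 4,380 × 1 × 8 = 6,727,680,000 bytes.
Total = 7,273,814,400 bytes = 7.3 GB.

7.3 GB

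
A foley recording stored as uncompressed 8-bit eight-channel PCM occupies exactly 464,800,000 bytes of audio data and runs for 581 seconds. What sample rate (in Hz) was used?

100,000 Hz

Bytes = sample_rate × seconds × bytes_per_sample × channels.
sample_rate = 464,800,000 / (581 × 1 × 8) = 464,800,000 / 4,648 = 100,000 Hz.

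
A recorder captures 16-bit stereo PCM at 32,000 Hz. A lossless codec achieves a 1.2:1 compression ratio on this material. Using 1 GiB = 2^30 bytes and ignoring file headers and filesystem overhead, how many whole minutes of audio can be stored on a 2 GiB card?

Uncompressed byte rate = 32,000 × 2 × 2 = 128,000 bytes/s.
After 1.2:1 compression, effective rate ≈ 106666.67 bytes/s.
Capacity = 2 × 1,073,741,824 = 2,147,483,648 bytes.
2,147,483,648 / effective rate ≈ 20132.66 s → 335 minutes.

335 minutes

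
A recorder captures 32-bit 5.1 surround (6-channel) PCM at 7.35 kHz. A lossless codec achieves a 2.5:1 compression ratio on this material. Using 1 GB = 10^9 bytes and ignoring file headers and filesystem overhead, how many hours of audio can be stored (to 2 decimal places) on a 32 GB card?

Uncompressed byte rate = 7,350 × 4 × 6 = 176,400 bytes/s.
After 2.5:1 compression, effective rate ≈ 70560 bytes/s.
Capacity = 32 × 1,000,000,000 = 32,000,000,000 bytes.
32,000,000,000 / effective rate ≈ 453514.74 s → 125.98 hours.

125.98 hours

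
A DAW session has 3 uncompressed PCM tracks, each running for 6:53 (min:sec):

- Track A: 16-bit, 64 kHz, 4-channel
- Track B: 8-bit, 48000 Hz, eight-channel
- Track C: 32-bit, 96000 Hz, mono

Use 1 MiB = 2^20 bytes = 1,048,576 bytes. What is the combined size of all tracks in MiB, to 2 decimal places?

6:53 (min:sec) = 413 s.
Track A: 64,000 × 413 × 2 × 4 = 211,456,000 bytes.
Track B: 48,000 × 413 × 1 × 8 = 158,592,000 bytes.
Track C: 96,000 × 413 × 4 × 1 = 158,592,000 bytes.
Total = 528,640,000 bytes = 504.15 MiB.

504.15 MiB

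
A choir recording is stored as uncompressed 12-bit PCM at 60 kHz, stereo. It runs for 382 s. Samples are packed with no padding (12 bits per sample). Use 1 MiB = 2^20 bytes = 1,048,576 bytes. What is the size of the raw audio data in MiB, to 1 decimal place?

Bits = 60,000 × 382 × 12 × 2 = 550,080,000 bits = 68,760,000 bytes.
68,760,000 / 1,048,576 = 65.6 MiB.

65.6 MiB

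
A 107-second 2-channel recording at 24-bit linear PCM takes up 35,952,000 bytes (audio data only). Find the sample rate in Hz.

56,000 Hz

Bytes = sample_rate × seconds × bytes_per_sample × channels.
sample_rate = 35,952,000 / (107 × 3 × 2) = 35,952,000 / 642 = 56,000 Hz.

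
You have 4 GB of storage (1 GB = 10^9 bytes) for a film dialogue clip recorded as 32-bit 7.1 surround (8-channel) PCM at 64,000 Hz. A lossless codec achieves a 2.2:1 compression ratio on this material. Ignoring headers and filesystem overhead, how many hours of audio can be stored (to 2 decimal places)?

Uncompressed byte rate = 64,000 × 4 × 8 = 2,048,000 bytes/s.
After 2.2:1 compression, effective rate ≈ 930909.09 bytes/s.
Capacity = 4 × 1,000,000,000 = 4,000,000,000 bytes.
4,000,000,000 / effective rate ≈ 4296.88 s → 1.19 hours.

1.19 hours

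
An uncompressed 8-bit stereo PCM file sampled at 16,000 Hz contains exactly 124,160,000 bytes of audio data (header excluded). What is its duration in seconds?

Byte rate = 16,000 × 1 × 2 = 32,000 bytes/s.
Duration = 124,160,000 / 32,000 = 3,880 s.

3,880 seconds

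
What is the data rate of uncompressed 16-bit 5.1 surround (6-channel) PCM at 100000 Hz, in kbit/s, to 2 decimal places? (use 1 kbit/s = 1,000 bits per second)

9600.00 kbit/s

Bit rate = 100,000 × 16 × 6 = 9,600,000 bits/s.
= 9600.00 kbit/s.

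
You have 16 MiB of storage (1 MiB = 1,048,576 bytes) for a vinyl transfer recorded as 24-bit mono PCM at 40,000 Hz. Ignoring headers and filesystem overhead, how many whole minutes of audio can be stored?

2 minutes

Uncompressed byte rate = 40,000 × 3 × 1 = 120,000 bytes/s.
Capacity = 16 × 1,048,576 = 16,777,216 bytes.
16,777,216 / 120,000 ≈ 139.81 s → 2 minutes.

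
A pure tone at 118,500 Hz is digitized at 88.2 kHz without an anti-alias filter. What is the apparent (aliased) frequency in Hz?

Nyquist = 88,200/2 = 44,100 Hz; 118,500 Hz exceeds it.
Alias = |118,500 − 1×88,200| = |118,500 − 88,200| = 30,300 Hz.

30,300 Hz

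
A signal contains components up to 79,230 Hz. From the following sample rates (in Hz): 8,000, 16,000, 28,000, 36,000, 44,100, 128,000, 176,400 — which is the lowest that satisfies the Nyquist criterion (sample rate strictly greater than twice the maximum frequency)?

Need sample rate > 2 × 79,230 = 158,460 Hz.
Lowest listed rate above 158,460 Hz is 176,400 Hz.

176,400 Hz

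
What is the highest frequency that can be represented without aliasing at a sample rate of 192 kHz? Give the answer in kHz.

Nyquist frequency = sample rate / 2 = 192,000 / 2 = 96 kHz.

96 kHz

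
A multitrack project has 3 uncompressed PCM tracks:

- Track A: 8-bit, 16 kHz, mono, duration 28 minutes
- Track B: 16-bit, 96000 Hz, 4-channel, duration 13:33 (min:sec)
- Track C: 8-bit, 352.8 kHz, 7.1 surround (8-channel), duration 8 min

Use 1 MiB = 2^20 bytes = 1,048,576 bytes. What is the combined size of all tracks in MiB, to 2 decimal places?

Track A: 28 minutes = 1,680 s; 16,000 × 1,680 × 1 × 1 = 26,880,000 bytes.
Track B: 13:33 (min:sec) = 813 s; 96,000 × 813 × 2 × 4 = 624,384,000 bytes.
Track C: 8 min = 480 s; 352,800 × 480 × 1 × 8 = 1,354,752,000 bytes.
Total = 2,006,016,000 bytes = 1913.09 MiB.

1913.09 MiB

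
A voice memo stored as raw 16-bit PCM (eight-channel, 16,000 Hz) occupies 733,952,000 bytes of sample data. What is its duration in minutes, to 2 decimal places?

Byte rate = 16,000 × 2 × 8 = 256,000 bytes/s.
Duration = 733,952,000 / 256,000 = 2,867 s.
2,867 s / 60 = 47.78 minutes.

47.78 minutes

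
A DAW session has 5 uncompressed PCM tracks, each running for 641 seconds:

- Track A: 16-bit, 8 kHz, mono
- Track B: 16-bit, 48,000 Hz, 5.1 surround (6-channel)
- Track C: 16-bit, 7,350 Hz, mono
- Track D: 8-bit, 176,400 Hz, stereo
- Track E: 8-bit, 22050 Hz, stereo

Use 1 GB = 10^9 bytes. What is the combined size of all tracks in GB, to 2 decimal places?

0.64 GB

Track A: 8,000 × 641 × 2 × 1 = 10,256,000 bytes.
Track B: 48,000 × 641 × 2 × 6 = 369,216,000 bytes.
Track C: 7,350 × 641 × 2 × 1 = 9,422,700 bytes.
Track D: 176,400 × 641 × 1 × 2 = 226,144,800 bytes.
Track E: 22,050 × 641 × 1 × 2 = 28,268,100 bytes.
Total = 643,307,600 bytes = 0.64 GB.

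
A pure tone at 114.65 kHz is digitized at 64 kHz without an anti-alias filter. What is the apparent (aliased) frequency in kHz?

13.35 kHz

Nyquist = 64,000/2 = 32,000 Hz; 114,650 Hz exceeds it.
Alias = |114,650 − 2×64,000| = |114,650 − 128,000| = 13,350 Hz = 13.35 kHz.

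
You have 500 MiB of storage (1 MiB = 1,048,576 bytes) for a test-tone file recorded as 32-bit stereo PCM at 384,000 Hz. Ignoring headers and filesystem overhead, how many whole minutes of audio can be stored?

Uncompressed byte rate = 384,000 × 4 × 2 = 3,072,000 bytes/s.
Capacity = 500 × 1,048,576 = 524,288,000 bytes.
524,288,000 / 3,072,000 ≈ 170.67 s → 2 minutes.

2 minutes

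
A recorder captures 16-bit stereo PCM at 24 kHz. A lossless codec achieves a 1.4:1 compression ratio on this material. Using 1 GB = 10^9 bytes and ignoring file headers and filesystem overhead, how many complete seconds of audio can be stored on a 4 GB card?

Uncompressed byte rate = 24,000 × 2 × 2 = 96,000 bytes/s.
After 1.4:1 compression, effective rate ≈ 68571.43 bytes/s.
Capacity = 4 × 1,000,000,000 = 4,000,000,000 bytes.
4,000,000,000 / effective rate ≈ 58333.33 s → 58,333 seconds.

58,333 seconds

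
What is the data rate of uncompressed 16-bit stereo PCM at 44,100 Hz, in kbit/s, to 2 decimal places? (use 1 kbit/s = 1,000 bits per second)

Bit rate = 44,100 × 16 × 2 = 1,411,200 bits/s.
= 1411.20 kbit/s.

1411.20 kbit/s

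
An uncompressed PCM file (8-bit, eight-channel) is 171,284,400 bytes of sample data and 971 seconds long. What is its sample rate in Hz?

22,050 Hz

Bytes = sample_rate × seconds × bytes_per_sample × channels.
sample_rate = 171,284,400 / (971 × 1 × 8) = 171,284,400 / 7,768 = 22,050 Hz.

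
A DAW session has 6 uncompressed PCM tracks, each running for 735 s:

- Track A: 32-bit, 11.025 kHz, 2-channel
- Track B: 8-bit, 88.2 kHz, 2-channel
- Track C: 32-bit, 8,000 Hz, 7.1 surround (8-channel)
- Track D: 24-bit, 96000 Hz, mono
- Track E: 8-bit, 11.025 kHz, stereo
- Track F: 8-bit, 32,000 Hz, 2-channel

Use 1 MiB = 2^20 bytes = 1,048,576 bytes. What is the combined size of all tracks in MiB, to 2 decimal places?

Track A: 11,025 × 735 × 4 × 2 = 64,827,000 bytes.
Track B: 88,200 × 735 × 1 × 2 = 129,654,000 bytes.
Track C: 8,000 × 735 × 4 × 8 = 188,160,000 bytes.
Track D: 96,000 × 735 × 3 × 1 = 211,680,000 bytes.
Track E: 11,025 × 735 × 1 × 2 = 16,206,750 bytes.
Track F: 32,000 × 735 × 1 × 2 = 47,040,000 bytes.
Total = 657,567,750 bytes = 627.11 MiB.

627.11 MiB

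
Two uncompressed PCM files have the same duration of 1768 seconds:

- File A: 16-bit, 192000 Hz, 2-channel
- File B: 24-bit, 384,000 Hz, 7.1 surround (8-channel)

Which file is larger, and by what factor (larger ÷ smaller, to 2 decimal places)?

File A: 192,000 × 2 × 2 = 768,000 bytes/s.
File B: 384,000 × 3 × 8 = 9,216,000 bytes/s.
File B is larger; ratio = 16,293,888,000 / 1,357,824,000 = 12.00.

File B, by a factor of 12.00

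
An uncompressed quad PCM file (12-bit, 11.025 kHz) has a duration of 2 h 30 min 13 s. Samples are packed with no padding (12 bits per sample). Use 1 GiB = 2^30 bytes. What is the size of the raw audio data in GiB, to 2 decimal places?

0.56 GiB

Duration = 2 h 30 min 13 s = 9,013 s.
Bits = 11,025 × 9,013 × 12 × 4 = 4,769,679,600 bits = 596,209,950 bytes.
596,209,950 / 1,073,741,824 = 0.56 GiB.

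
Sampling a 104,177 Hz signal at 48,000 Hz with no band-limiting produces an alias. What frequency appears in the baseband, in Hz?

Nyquist = 48,000/2 = 24,000 Hz; 104,177 Hz exceeds it.
Alias = |104,177 − 2×48,000| = |104,177 − 96,000| = 8,177 Hz.

8,177 Hz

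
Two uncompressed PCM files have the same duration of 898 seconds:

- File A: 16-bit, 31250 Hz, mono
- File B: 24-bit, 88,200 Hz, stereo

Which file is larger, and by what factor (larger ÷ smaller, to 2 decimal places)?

File A: 31,250 × 2 × 1 = 62,500 bytes/s.
File B: 88,200 × 3 × 2 = 529,200 bytes/s.
File B is larger; ratio = 475,221,600 / 56,125,000 = 8.47.

File B, by a factor of 8.47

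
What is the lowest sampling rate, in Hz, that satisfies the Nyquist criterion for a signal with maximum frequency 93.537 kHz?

187,074 Hz

Minimum sample rate = 2 × 93,537 Hz = 187,074 Hz.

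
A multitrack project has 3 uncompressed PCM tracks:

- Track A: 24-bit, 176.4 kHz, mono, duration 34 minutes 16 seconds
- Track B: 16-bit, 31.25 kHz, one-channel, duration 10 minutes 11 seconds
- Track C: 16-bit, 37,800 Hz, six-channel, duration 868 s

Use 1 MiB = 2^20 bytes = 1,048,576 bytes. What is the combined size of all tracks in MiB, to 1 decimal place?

Track A: 34 minutes 16 seconds = 2,056 s; 176,400 × 2,056 × 3 × 1 = 1,088,035,200 bytes.
Track B: 10 minutes 11 seconds = 611 s; 31,250 × 611 × 2 × 1 = 38,187,500 bytes.
Track C: 37,800 × 868 × 2 × 6 = 393,724,800 bytes.
Total = 1,519,947,500 bytes = 1449.5 MiB.

1449.5 MiB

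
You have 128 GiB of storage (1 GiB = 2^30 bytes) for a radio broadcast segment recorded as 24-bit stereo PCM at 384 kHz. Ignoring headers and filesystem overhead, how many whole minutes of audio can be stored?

Uncompressed byte rate = 384,000 × 3 × 2 = 2,304,000 bytes/s.
Capacity = 128 × 1,073,741,824 = 137,438,953,472 bytes.
137,438,953,472 / 2,304,000 ≈ 59652.32 s → 994 minutes.

994 minutes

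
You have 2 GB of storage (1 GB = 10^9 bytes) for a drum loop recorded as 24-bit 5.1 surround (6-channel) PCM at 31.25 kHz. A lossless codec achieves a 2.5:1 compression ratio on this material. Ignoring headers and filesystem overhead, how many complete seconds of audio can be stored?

Uncompressed byte rate = 31,250 × 3 × 6 = 562,500 bytes/s.
After 2.5:1 compression, effective rate ≈ 225000 bytes/s.
Capacity = 2 × 1,000,000,000 = 2,000,000,000 bytes.
2,000,000,000 / effective rate ≈ 8888.89 s → 8,888 seconds.

8,888 seconds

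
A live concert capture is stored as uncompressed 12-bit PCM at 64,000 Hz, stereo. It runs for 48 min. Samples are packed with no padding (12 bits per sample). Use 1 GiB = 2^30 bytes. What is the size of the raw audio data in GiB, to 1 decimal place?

0.5 GiB

Duration = 48 min = 2,880 s.
Bits = 64,000 × 2,880 × 12 × 2 = 4,423,680,000 bits = 552,960,000 bytes.
552,960,000 / 1,073,741,824 = 0.5 GiB.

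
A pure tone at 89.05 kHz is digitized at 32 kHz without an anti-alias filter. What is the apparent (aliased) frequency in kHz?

6.95 kHz

Nyquist = 32,000/2 = 16,000 Hz; 89,050 Hz exceeds it.
Alias = |89,050 − 3×32,000| = |89,050 − 96,000| = 6,950 Hz = 6.95 kHz.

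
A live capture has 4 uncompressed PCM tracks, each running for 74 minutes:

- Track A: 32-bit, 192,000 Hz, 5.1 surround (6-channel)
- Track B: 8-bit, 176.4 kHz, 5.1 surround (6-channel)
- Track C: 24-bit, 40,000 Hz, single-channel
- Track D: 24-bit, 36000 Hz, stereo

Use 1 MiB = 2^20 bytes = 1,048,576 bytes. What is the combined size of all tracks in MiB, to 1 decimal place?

74 minutes = 4,440 s.
Track A: 192,000 × 4,440 × 4 × 6 = 20,459,520,000 bytes.
Track B: 176,400 × 4,440 × 1 × 6 = 4,699,296,000 bytes.
Track C: 40,000 × 4,440 × 3 × 1 = 532,800,000 bytes.
Track D: 36,000 × 4,440 × 3 × 2 = 959,040,000 bytes.
Total = 26,650,656,000 bytes = 25416.0 MiB.

25416.0 MiB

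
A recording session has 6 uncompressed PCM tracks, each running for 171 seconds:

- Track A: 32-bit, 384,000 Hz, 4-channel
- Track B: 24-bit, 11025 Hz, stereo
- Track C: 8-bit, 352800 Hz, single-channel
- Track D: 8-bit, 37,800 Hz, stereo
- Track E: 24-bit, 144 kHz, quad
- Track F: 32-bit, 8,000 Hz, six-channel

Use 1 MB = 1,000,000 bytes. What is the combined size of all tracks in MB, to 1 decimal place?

Track A: 384,000 × 171 × 4 × 4 = 1,050,624,000 bytes.
Track B: 11,025 × 171 × 3 × 2 = 11,311,650 bytes.
Track C: 352,800 × 171 × 1 × 1 = 60,328,800 bytes.
Track D: 37,800 × 171 × 1 × 2 = 12,927,600 bytes.
Track E: 144,000 × 171 × 3 × 4 = 295,488,000 bytes.
Track F: 8,000 × 171 × 4 × 6 = 32,832,000 bytes.
Total = 1,463,512,050 bytes = 1463.5 MB.

1463.5 MB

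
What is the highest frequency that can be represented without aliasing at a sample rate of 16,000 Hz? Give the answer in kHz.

8 kHz

Nyquist frequency = sample rate / 2 = 16,000 / 2 = 8 kHz.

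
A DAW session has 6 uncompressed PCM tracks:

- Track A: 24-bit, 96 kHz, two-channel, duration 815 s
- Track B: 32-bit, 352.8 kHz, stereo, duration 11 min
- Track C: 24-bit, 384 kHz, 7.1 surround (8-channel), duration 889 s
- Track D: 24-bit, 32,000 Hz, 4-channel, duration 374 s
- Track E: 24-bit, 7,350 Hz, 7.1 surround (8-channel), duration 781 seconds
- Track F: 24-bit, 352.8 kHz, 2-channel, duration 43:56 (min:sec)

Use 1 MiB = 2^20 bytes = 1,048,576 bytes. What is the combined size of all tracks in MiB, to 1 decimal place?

Track A: 96,000 × 815 × 3 × 2 = 469,440,000 bytes.
Track B: 11 min = 660 s; 352,800 × 660 × 4 × 2 = 1,862,784,000 bytes.
Track C: 384,000 × 889 × 3 × 8 = 8,193,024,000 bytes.
Track D: 32,000 × 374 × 3 × 4 = 143,616,000 bytes.
Track E: 7,350 × 781 × 3 × 8 = 137,768,400 bytes.
Track F: 43:56 (min:sec) = 2,636 s; 352,800 × 2,636 × 3 × 2 = 5,579,884,800 bytes.
Total = 16,386,517,200 bytes = 15627.4 MiB.

15627.4 MiB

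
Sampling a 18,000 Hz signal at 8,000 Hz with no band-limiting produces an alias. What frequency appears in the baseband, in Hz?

2,000 Hz

Nyquist = 8,000/2 = 4,000 Hz; 18,000 Hz exceeds it.
Alias = |18,000 − 2×8,000| = |18,000 − 16,000| = 2,000 Hz.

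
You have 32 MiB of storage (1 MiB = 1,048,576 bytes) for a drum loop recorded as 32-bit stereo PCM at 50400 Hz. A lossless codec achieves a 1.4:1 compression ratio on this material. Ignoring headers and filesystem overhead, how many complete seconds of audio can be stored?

Uncompressed byte rate = 50,400 × 4 × 2 = 403,200 bytes/s.
After 1.4:1 compression, effective rate ≈ 288000 bytes/s.
Capacity = 32 × 1,048,576 = 33,554,432 bytes.
33,554,432 / effective rate ≈ 116.51 s → 116 seconds.

116 seconds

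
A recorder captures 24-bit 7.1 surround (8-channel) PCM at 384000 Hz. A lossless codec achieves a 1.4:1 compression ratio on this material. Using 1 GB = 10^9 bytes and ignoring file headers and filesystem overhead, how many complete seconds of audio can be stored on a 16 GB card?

2,430 seconds

Uncompressed byte rate = 384,000 × 3 × 8 = 9,216,000 bytes/s.
After 1.4:1 compression, effective rate ≈ 6582857.14 bytes/s.
Capacity = 16 × 1,000,000,000 = 16,000,000,000 bytes.
16,000,000,000 / effective rate ≈ 2430.56 s → 2,430 seconds.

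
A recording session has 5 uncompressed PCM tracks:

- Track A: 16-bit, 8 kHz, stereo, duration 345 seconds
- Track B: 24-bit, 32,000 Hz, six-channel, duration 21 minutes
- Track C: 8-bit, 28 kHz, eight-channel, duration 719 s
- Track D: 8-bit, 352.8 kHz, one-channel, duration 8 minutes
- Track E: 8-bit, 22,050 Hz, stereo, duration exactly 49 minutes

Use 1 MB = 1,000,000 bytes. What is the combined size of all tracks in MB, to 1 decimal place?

Track A: 8,000 × 345 × 2 × 2 = 11,040,000 bytes.
Track B: 21 minutes = 1,260 s; 32,000 × 1,260 × 3 × 6 = 725,760,000 bytes.
Track C: 28,000 × 719 × 1 × 8 = 161,056,000 bytes.
Track D: 8 minutes = 480 s; 352,800 × 480 × 1 × 1 = 169,344,000 bytes.
Track E: exactly 49 minutes = 2,940 s; 22,050 × 2,940 × 1 × 2 = 129,654,000 bytes.
Total = 1,196,854,000 bytes = 1196.9 MB.

1196.9 MB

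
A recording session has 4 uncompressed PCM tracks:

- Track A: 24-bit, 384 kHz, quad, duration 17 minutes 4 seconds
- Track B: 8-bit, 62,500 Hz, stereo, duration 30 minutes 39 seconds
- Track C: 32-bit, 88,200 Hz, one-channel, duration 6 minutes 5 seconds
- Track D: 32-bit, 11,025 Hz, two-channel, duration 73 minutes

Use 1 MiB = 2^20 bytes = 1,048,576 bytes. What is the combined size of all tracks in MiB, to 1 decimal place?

5210.5 MiB

Track A: 17 minutes 4 seconds = 1,024 s; 384,000 × 1,024 × 3 × 4 = 4,718,592,000 bytes.
Track B: 30 minutes 39 seconds = 1,839 s; 62,500 × 1,839 × 1 × 2 = 229,875,000 bytes.
Track C: 6 minutes 5 seconds = 365 s; 88,200 × 365 × 4 × 1 = 128,772,000 bytes.
Track D: 73 minutes = 4,380 s; 11,025 × 4,380 × 4 × 2 = 386,316,000 bytes.
Total = 5,463,555,000 bytes = 5210.5 MiB.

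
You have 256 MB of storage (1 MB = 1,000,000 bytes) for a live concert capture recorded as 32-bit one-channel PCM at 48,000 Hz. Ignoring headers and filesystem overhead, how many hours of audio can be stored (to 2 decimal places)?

Uncompressed byte rate = 48,000 × 4 × 1 = 192,000 bytes/s.
Capacity = 256 × 1,000,000 = 256,000,000 bytes.
256,000,000 / 192,000 ≈ 1333.33 s → 0.37 hours.

0.37 hours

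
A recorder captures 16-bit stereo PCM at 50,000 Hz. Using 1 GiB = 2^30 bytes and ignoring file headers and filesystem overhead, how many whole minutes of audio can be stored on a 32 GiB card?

2,863 minutes

Uncompressed byte rate = 50,000 × 2 × 2 = 200,000 bytes/s.
Capacity = 32 × 1,073,741,824 = 34,359,738,368 bytes.
34,359,738,368 / 200,000 ≈ 171798.69 s → 2,863 minutes.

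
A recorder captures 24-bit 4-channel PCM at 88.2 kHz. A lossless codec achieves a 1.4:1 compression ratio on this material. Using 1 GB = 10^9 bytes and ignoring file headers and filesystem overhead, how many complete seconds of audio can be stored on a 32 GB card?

42,328 seconds

Uncompressed byte rate = 88,200 × 3 × 4 = 1,058,400 bytes/s.
After 1.4:1 compression, effective rate ≈ 756000 bytes/s.
Capacity = 32 × 1,000,000,000 = 32,000,000,000 bytes.
32,000,000,000 / effective rate ≈ 42328.04 s → 42,328 seconds.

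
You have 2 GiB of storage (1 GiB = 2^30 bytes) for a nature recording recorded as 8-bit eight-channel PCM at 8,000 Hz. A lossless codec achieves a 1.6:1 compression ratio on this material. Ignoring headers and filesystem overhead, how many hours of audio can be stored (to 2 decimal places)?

14.91 hours

Uncompressed byte rate = 8,000 × 1 × 8 = 64,000 bytes/s.
After 1.6:1 compression, effective rate ≈ 40000 bytes/s.
Capacity = 2 × 1,073,741,824 = 2,147,483,648 bytes.
2,147,483,648 / effective rate ≈ 53687.09 s → 14.91 hours.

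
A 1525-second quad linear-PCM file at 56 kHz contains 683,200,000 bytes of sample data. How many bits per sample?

Bytes per sample = 683,200,000 / (56,000 × 1,525 × 4) = 683,200,000 / 341,600,000 = 2.
Bit depth = 2 × 8 = 16 bits.

16 bits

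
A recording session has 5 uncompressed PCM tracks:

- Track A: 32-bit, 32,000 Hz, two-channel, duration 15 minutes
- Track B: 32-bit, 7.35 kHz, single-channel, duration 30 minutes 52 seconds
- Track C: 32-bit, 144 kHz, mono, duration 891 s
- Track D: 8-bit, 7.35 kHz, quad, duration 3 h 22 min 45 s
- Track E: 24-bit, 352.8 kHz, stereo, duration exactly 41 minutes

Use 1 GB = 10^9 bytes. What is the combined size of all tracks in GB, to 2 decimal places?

Track A: 15 minutes = 900 s; 32,000 × 900 × 4 × 2 = 230,400,000 bytes.
Track B: 30 minutes 52 seconds = 1,852 s; 7,350 × 1,852 × 4 × 1 = 54,448,800 bytes.
Track C: 144,000 × 891 × 4 × 1 = 513,216,000 bytes.
Track D: 3 h 22 min 45 s = 12,165 s; 7,350 × 12,165 × 1 × 4 = 357,651,000 bytes.
Track E: exactly 41 minutes = 2,460 s; 352,800 × 2,460 × 3 × 2 = 5,207,328,000 bytes.
Total = 6,363,043,800 bytes = 6.36 GB.

6.36 GB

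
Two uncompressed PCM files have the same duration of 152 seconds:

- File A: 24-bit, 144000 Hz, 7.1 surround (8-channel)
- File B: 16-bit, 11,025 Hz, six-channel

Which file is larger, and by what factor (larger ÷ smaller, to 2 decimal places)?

File A, by a factor of 26.12

File A: 144,000 × 3 × 8 = 3,456,000 bytes/s.
File B: 11,025 × 2 × 6 = 132,300 bytes/s.
File A is larger; ratio = 525,312,000 / 20,109,600 = 26.12.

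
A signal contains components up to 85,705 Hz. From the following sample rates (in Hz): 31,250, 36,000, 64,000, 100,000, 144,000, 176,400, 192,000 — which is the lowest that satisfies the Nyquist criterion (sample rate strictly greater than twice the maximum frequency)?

176,400 Hz

Need sample rate > 2 × 85,705 = 171,410 Hz.
Lowest listed rate above 171,410 Hz is 176,400 Hz.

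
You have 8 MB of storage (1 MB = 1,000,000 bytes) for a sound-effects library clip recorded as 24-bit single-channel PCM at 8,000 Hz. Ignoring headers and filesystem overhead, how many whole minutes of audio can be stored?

5 minutes

Uncompressed byte rate = 8,000 × 3 × 1 = 24,000 bytes/s.
Capacity = 8 × 1,000,000 = 8,000,000 bytes.
8,000,000 / 24,000 ≈ 333.33 s → 5 minutes.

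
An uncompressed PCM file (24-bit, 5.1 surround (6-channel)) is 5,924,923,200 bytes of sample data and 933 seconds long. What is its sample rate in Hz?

Bytes = sample_rate × seconds × bytes_per_sample × channels.
sample_rate = 5,924,923,200 / (933 × 3 × 6) = 5,924,923,200 / 16,794 = 352,800 Hz.

352,800 Hz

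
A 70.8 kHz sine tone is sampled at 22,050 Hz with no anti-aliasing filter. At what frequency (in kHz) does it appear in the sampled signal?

4.65 kHz

Nyquist = 22,050/2 = 11,025 Hz; 70,800 Hz exceeds it.
Alias = |70,800 − 3×22,050| = |70,800 − 66,150| = 4,650 Hz = 4.65 kHz.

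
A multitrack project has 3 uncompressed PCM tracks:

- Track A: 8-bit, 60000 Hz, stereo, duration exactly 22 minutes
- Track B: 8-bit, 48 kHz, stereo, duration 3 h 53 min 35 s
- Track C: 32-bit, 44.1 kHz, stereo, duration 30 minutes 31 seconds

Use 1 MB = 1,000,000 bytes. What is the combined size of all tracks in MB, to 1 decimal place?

2149.8 MB

Track A: exactly 22 minutes = 1,320 s; 60,000 × 1,320 × 1 × 2 = 158,400,000 bytes.
Track B: 3 h 53 min 35 s = 14,015 s; 48,000 × 14,015 × 1 × 2 = 1,345,440,000 bytes.
Track C: 30 minutes 31 seconds = 1,831 s; 44,100 × 1,831 × 4 × 2 = 645,976,800 bytes.
Total = 2,149,816,800 bytes = 2149.8 MB.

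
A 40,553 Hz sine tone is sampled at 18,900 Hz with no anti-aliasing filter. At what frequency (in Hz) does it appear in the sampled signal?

2,753 Hz

Nyquist = 18,900/2 = 9,450 Hz; 40,553 Hz exceeds it.
Alias = |40,553 − 2×18,900| = |40,553 − 37,800| = 2,753 Hz.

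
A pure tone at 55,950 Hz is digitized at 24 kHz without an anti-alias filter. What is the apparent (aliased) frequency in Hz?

Nyquist = 24,000/2 = 12,000 Hz; 55,950 Hz exceeds it.
Alias = |55,950 − 2×24,000| = |55,950 − 48,000| = 7,950 Hz.

7,950 Hz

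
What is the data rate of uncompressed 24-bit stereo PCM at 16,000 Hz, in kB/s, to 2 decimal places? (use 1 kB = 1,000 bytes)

96.00 kB/s

Bit rate = 16,000 × 24 × 2 = 768,000 bits/s.
768,000 / 8 = 96,000 B/s = 96.00 kB/s.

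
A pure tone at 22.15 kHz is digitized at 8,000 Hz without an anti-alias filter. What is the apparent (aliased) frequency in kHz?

Nyquist = 8,000/2 = 4,000 Hz; 22,150 Hz exceeds it.
Alias = |22,150 − 3×8,000| = |22,150 − 24,000| = 1,850 Hz = 1.85 kHz.

1.85 kHz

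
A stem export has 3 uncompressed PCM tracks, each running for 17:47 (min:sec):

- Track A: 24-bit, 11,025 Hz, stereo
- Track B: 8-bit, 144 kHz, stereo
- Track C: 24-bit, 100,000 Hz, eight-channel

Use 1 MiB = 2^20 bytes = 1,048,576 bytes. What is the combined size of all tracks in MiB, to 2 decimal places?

2802.54 MiB

17:47 (min:sec) = 1,067 s.
Track A: 11,025 × 1,067 × 3 × 2 = 70,582,050 bytes.
Track B: 144,000 × 1,067 × 1 × 2 = 307,296,000 bytes.
Track C: 100,000 × 1,067 × 3 × 8 = 2,560,800,000 bytes.
Total = 2,938,678,050 bytes = 2802.54 MiB.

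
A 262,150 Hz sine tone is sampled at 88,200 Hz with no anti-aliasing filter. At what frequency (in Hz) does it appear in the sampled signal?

Nyquist = 88,200/2 = 44,100 Hz; 262,150 Hz exceeds it.
Alias = |262,150 − 3×88,200| = |262,150 − 264,600| = 2,450 Hz.

2,450 Hz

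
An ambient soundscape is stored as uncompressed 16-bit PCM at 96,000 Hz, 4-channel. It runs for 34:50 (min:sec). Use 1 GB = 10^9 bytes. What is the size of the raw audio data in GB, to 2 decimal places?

1.61 GB

Duration = 34:50 (min:sec) = 2,090 s.
Bytes = 96,000 samples/s × 2,090 s × 2 bytes/sample × 4 ch = 1,605,120,000 bytes.
1,605,120,000 / 1,000,000,000 = 1.61 GB.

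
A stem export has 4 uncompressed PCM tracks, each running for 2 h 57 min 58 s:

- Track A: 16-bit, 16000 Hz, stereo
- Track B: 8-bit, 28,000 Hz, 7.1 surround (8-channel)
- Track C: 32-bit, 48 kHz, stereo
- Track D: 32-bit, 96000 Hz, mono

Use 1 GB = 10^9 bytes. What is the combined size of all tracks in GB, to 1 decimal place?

2 h 57 min 58 s = 10,678 s.
Track A: 16,000 × 10,678 × 2 × 2 = 683,392,000 bytes.
Track B: 28,000 × 10,678 × 1 × 8 = 2,391,872,000 bytes.
Track C: 48,000 × 10,678 × 4 × 2 = 4,100,352,000 bytes.
Track D: 96,000 × 10,678 × 4 × 1 = 4,100,352,000 bytes.
Total = 11,275,968,000 bytes = 11.3 GB.

11.3 GB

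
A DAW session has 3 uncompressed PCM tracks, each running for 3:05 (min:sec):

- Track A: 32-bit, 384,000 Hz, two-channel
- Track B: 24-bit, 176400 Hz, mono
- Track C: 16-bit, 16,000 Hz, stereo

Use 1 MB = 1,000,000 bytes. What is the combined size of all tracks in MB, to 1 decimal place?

3:05 (min:sec) = 185 s.
Track A: 384,000 × 185 × 4 × 2 = 568,320,000 bytes.
Track B: 176,400 × 185 × 3 × 1 = 97,902,000 bytes.
Track C: 16,000 × 185 × 2 × 2 = 11,840,000 bytes.
Total = 678,062,000 bytes = 678.1 MB.

678.1 MB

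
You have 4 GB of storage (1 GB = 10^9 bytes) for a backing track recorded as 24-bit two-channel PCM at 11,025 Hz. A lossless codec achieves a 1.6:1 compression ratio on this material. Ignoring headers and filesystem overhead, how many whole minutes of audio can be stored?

Uncompressed byte rate = 11,025 × 3 × 2 = 66,150 bytes/s.
After 1.6:1 compression, effective rate ≈ 41343.75 bytes/s.
Capacity = 4 × 1,000,000,000 = 4,000,000,000 bytes.
4,000,000,000 / effective rate ≈ 96749.81 s → 1,612 minutes.

1,612 minutes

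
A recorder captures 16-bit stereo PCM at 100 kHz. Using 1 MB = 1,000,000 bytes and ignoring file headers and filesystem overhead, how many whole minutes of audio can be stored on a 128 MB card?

5 minutes

Uncompressed byte rate = 100,000 × 2 × 2 = 400,000 bytes/s.
Capacity = 128 × 1,000,000 = 128,000,000 bytes.
128,000,000 / 400,000 ≈ 320 s → 5 minutes.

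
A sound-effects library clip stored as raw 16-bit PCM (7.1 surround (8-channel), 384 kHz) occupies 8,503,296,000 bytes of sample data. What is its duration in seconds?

1,384 seconds

Byte rate = 384,000 × 2 × 8 = 6,144,000 bytes/s.
Duration = 8,503,296,000 / 6,144,000 = 1,384 s.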